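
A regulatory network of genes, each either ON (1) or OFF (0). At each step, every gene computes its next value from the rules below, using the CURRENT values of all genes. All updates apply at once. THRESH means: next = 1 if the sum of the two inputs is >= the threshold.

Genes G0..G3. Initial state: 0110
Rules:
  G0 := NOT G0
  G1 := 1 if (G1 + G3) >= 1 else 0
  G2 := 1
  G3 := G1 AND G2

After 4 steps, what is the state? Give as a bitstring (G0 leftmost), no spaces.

Step 1: G0=NOT G0=NOT 0=1 G1=(1+0>=1)=1 G2=1(const) G3=G1&G2=1&1=1 -> 1111
Step 2: G0=NOT G0=NOT 1=0 G1=(1+1>=1)=1 G2=1(const) G3=G1&G2=1&1=1 -> 0111
Step 3: G0=NOT G0=NOT 0=1 G1=(1+1>=1)=1 G2=1(const) G3=G1&G2=1&1=1 -> 1111
Step 4: G0=NOT G0=NOT 1=0 G1=(1+1>=1)=1 G2=1(const) G3=G1&G2=1&1=1 -> 0111

0111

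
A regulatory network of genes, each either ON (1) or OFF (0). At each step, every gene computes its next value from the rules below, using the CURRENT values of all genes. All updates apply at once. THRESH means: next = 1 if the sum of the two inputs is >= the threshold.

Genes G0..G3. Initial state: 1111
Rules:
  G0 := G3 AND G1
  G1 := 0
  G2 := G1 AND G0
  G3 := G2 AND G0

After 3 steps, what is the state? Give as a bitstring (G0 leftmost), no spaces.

Step 1: G0=G3&G1=1&1=1 G1=0(const) G2=G1&G0=1&1=1 G3=G2&G0=1&1=1 -> 1011
Step 2: G0=G3&G1=1&0=0 G1=0(const) G2=G1&G0=0&1=0 G3=G2&G0=1&1=1 -> 0001
Step 3: G0=G3&G1=1&0=0 G1=0(const) G2=G1&G0=0&0=0 G3=G2&G0=0&0=0 -> 0000

0000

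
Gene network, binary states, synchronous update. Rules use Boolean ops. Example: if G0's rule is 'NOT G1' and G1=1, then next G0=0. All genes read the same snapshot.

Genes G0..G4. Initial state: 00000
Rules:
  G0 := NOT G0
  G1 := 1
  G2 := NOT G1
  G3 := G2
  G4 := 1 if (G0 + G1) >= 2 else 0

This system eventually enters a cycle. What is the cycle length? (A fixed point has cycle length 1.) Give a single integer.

Step 0: 00000
Step 1: G0=NOT G0=NOT 0=1 G1=1(const) G2=NOT G1=NOT 0=1 G3=G2=0 G4=(0+0>=2)=0 -> 11100
Step 2: G0=NOT G0=NOT 1=0 G1=1(const) G2=NOT G1=NOT 1=0 G3=G2=1 G4=(1+1>=2)=1 -> 01011
Step 3: G0=NOT G0=NOT 0=1 G1=1(const) G2=NOT G1=NOT 1=0 G3=G2=0 G4=(0+1>=2)=0 -> 11000
Step 4: G0=NOT G0=NOT 1=0 G1=1(const) G2=NOT G1=NOT 1=0 G3=G2=0 G4=(1+1>=2)=1 -> 01001
Step 5: G0=NOT G0=NOT 0=1 G1=1(const) G2=NOT G1=NOT 1=0 G3=G2=0 G4=(0+1>=2)=0 -> 11000
State from step 5 equals state from step 3 -> cycle length 2

Answer: 2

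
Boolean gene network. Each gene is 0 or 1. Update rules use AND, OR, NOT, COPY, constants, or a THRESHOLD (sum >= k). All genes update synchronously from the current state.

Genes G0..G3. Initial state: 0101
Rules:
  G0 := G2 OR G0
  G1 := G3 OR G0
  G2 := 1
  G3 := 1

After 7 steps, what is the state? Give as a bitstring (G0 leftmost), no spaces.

Step 1: G0=G2|G0=0|0=0 G1=G3|G0=1|0=1 G2=1(const) G3=1(const) -> 0111
Step 2: G0=G2|G0=1|0=1 G1=G3|G0=1|0=1 G2=1(const) G3=1(const) -> 1111
Step 3: G0=G2|G0=1|1=1 G1=G3|G0=1|1=1 G2=1(const) G3=1(const) -> 1111
Step 4: G0=G2|G0=1|1=1 G1=G3|G0=1|1=1 G2=1(const) G3=1(const) -> 1111
Step 5: G0=G2|G0=1|1=1 G1=G3|G0=1|1=1 G2=1(const) G3=1(const) -> 1111
Step 6: G0=G2|G0=1|1=1 G1=G3|G0=1|1=1 G2=1(const) G3=1(const) -> 1111
Step 7: G0=G2|G0=1|1=1 G1=G3|G0=1|1=1 G2=1(const) G3=1(const) -> 1111

1111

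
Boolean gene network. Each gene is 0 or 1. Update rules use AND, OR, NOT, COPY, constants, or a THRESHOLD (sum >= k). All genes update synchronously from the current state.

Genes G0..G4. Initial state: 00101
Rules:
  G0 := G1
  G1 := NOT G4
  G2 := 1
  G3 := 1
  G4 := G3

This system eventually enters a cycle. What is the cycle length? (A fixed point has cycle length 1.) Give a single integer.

Answer: 1

Derivation:
Step 0: 00101
Step 1: G0=G1=0 G1=NOT G4=NOT 1=0 G2=1(const) G3=1(const) G4=G3=0 -> 00110
Step 2: G0=G1=0 G1=NOT G4=NOT 0=1 G2=1(const) G3=1(const) G4=G3=1 -> 01111
Step 3: G0=G1=1 G1=NOT G4=NOT 1=0 G2=1(const) G3=1(const) G4=G3=1 -> 10111
Step 4: G0=G1=0 G1=NOT G4=NOT 1=0 G2=1(const) G3=1(const) G4=G3=1 -> 00111
Step 5: G0=G1=0 G1=NOT G4=NOT 1=0 G2=1(const) G3=1(const) G4=G3=1 -> 00111
State from step 5 equals state from step 4 -> cycle length 1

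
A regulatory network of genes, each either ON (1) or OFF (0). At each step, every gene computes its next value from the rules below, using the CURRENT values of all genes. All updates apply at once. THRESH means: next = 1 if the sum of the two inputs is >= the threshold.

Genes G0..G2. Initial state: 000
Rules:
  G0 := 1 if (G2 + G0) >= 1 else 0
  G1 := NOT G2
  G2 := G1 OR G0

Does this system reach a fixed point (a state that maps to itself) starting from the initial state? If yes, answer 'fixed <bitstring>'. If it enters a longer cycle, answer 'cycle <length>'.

Step 0: 000
Step 1: G0=(0+0>=1)=0 G1=NOT G2=NOT 0=1 G2=G1|G0=0|0=0 -> 010
Step 2: G0=(0+0>=1)=0 G1=NOT G2=NOT 0=1 G2=G1|G0=1|0=1 -> 011
Step 3: G0=(1+0>=1)=1 G1=NOT G2=NOT 1=0 G2=G1|G0=1|0=1 -> 101
Step 4: G0=(1+1>=1)=1 G1=NOT G2=NOT 1=0 G2=G1|G0=0|1=1 -> 101
Fixed point reached at step 3: 101

Answer: fixed 101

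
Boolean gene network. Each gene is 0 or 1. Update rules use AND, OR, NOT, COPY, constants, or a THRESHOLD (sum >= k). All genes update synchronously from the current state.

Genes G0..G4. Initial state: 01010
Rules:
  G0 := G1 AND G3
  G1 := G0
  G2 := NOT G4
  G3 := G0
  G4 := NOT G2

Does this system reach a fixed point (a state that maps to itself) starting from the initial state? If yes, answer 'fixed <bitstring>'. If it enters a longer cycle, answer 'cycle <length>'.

Step 0: 01010
Step 1: G0=G1&G3=1&1=1 G1=G0=0 G2=NOT G4=NOT 0=1 G3=G0=0 G4=NOT G2=NOT 0=1 -> 10101
Step 2: G0=G1&G3=0&0=0 G1=G0=1 G2=NOT G4=NOT 1=0 G3=G0=1 G4=NOT G2=NOT 1=0 -> 01010
Cycle of length 2 starting at step 0 -> no fixed point

Answer: cycle 2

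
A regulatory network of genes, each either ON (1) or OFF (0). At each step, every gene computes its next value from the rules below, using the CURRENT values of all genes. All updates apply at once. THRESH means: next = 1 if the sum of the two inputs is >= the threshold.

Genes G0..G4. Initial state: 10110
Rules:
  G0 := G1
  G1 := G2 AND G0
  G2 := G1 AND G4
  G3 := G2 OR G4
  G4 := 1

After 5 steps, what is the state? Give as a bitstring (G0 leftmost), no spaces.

Step 1: G0=G1=0 G1=G2&G0=1&1=1 G2=G1&G4=0&0=0 G3=G2|G4=1|0=1 G4=1(const) -> 01011
Step 2: G0=G1=1 G1=G2&G0=0&0=0 G2=G1&G4=1&1=1 G3=G2|G4=0|1=1 G4=1(const) -> 10111
Step 3: G0=G1=0 G1=G2&G0=1&1=1 G2=G1&G4=0&1=0 G3=G2|G4=1|1=1 G4=1(const) -> 01011
Step 4: G0=G1=1 G1=G2&G0=0&0=0 G2=G1&G4=1&1=1 G3=G2|G4=0|1=1 G4=1(const) -> 10111
Step 5: G0=G1=0 G1=G2&G0=1&1=1 G2=G1&G4=0&1=0 G3=G2|G4=1|1=1 G4=1(const) -> 01011

01011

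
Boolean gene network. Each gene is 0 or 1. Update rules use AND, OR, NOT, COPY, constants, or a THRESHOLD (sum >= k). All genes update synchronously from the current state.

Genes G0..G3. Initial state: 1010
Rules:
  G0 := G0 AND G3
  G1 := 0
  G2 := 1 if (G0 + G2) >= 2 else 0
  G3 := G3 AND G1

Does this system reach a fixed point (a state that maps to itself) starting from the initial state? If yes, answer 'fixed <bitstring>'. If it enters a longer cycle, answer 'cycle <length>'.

Step 0: 1010
Step 1: G0=G0&G3=1&0=0 G1=0(const) G2=(1+1>=2)=1 G3=G3&G1=0&0=0 -> 0010
Step 2: G0=G0&G3=0&0=0 G1=0(const) G2=(0+1>=2)=0 G3=G3&G1=0&0=0 -> 0000
Step 3: G0=G0&G3=0&0=0 G1=0(const) G2=(0+0>=2)=0 G3=G3&G1=0&0=0 -> 0000
Fixed point reached at step 2: 0000

Answer: fixed 0000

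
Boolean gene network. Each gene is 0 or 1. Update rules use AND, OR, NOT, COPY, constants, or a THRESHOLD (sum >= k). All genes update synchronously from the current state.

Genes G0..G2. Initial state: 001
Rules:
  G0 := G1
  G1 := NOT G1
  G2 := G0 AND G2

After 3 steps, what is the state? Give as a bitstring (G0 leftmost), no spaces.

Step 1: G0=G1=0 G1=NOT G1=NOT 0=1 G2=G0&G2=0&1=0 -> 010
Step 2: G0=G1=1 G1=NOT G1=NOT 1=0 G2=G0&G2=0&0=0 -> 100
Step 3: G0=G1=0 G1=NOT G1=NOT 0=1 G2=G0&G2=1&0=0 -> 010

010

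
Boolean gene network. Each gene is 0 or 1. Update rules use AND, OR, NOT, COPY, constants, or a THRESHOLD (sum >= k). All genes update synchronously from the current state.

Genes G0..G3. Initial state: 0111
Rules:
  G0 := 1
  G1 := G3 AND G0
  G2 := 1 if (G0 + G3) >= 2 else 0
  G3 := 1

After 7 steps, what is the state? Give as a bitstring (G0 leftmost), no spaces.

Step 1: G0=1(const) G1=G3&G0=1&0=0 G2=(0+1>=2)=0 G3=1(const) -> 1001
Step 2: G0=1(const) G1=G3&G0=1&1=1 G2=(1+1>=2)=1 G3=1(const) -> 1111
Step 3: G0=1(const) G1=G3&G0=1&1=1 G2=(1+1>=2)=1 G3=1(const) -> 1111
Step 4: G0=1(const) G1=G3&G0=1&1=1 G2=(1+1>=2)=1 G3=1(const) -> 1111
Step 5: G0=1(const) G1=G3&G0=1&1=1 G2=(1+1>=2)=1 G3=1(const) -> 1111
Step 6: G0=1(const) G1=G3&G0=1&1=1 G2=(1+1>=2)=1 G3=1(const) -> 1111
Step 7: G0=1(const) G1=G3&G0=1&1=1 G2=(1+1>=2)=1 G3=1(const) -> 1111

1111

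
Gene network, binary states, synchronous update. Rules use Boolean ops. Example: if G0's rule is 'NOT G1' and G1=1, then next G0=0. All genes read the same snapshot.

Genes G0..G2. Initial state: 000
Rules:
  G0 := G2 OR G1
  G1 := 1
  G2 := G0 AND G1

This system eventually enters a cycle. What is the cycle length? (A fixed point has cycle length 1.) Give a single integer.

Step 0: 000
Step 1: G0=G2|G1=0|0=0 G1=1(const) G2=G0&G1=0&0=0 -> 010
Step 2: G0=G2|G1=0|1=1 G1=1(const) G2=G0&G1=0&1=0 -> 110
Step 3: G0=G2|G1=0|1=1 G1=1(const) G2=G0&G1=1&1=1 -> 111
Step 4: G0=G2|G1=1|1=1 G1=1(const) G2=G0&G1=1&1=1 -> 111
State from step 4 equals state from step 3 -> cycle length 1

Answer: 1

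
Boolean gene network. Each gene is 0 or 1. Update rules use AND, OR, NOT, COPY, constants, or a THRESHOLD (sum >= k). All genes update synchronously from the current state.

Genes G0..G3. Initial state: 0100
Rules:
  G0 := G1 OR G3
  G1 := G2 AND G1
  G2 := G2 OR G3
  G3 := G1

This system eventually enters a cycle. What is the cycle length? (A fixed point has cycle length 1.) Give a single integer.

Step 0: 0100
Step 1: G0=G1|G3=1|0=1 G1=G2&G1=0&1=0 G2=G2|G3=0|0=0 G3=G1=1 -> 1001
Step 2: G0=G1|G3=0|1=1 G1=G2&G1=0&0=0 G2=G2|G3=0|1=1 G3=G1=0 -> 1010
Step 3: G0=G1|G3=0|0=0 G1=G2&G1=1&0=0 G2=G2|G3=1|0=1 G3=G1=0 -> 0010
Step 4: G0=G1|G3=0|0=0 G1=G2&G1=1&0=0 G2=G2|G3=1|0=1 G3=G1=0 -> 0010
State from step 4 equals state from step 3 -> cycle length 1

Answer: 1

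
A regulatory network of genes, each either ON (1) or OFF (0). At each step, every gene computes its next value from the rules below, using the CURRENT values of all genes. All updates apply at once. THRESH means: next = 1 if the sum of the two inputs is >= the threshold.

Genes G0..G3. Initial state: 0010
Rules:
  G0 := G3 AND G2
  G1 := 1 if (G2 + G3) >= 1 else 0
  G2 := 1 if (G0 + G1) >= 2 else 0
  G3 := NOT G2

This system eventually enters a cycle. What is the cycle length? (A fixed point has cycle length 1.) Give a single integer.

Step 0: 0010
Step 1: G0=G3&G2=0&1=0 G1=(1+0>=1)=1 G2=(0+0>=2)=0 G3=NOT G2=NOT 1=0 -> 0100
Step 2: G0=G3&G2=0&0=0 G1=(0+0>=1)=0 G2=(0+1>=2)=0 G3=NOT G2=NOT 0=1 -> 0001
Step 3: G0=G3&G2=1&0=0 G1=(0+1>=1)=1 G2=(0+0>=2)=0 G3=NOT G2=NOT 0=1 -> 0101
Step 4: G0=G3&G2=1&0=0 G1=(0+1>=1)=1 G2=(0+1>=2)=0 G3=NOT G2=NOT 0=1 -> 0101
State from step 4 equals state from step 3 -> cycle length 1

Answer: 1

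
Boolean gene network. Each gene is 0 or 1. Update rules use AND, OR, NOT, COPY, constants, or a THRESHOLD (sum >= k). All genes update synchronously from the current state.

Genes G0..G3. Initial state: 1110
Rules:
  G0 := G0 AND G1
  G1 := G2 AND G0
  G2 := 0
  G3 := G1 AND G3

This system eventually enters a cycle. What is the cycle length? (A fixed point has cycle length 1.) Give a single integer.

Answer: 1

Derivation:
Step 0: 1110
Step 1: G0=G0&G1=1&1=1 G1=G2&G0=1&1=1 G2=0(const) G3=G1&G3=1&0=0 -> 1100
Step 2: G0=G0&G1=1&1=1 G1=G2&G0=0&1=0 G2=0(const) G3=G1&G3=1&0=0 -> 1000
Step 3: G0=G0&G1=1&0=0 G1=G2&G0=0&1=0 G2=0(const) G3=G1&G3=0&0=0 -> 0000
Step 4: G0=G0&G1=0&0=0 G1=G2&G0=0&0=0 G2=0(const) G3=G1&G3=0&0=0 -> 0000
State from step 4 equals state from step 3 -> cycle length 1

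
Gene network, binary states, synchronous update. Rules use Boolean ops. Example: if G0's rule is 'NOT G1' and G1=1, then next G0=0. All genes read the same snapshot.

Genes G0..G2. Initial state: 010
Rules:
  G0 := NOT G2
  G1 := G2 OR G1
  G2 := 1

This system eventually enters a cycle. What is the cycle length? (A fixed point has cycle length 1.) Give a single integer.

Answer: 1

Derivation:
Step 0: 010
Step 1: G0=NOT G2=NOT 0=1 G1=G2|G1=0|1=1 G2=1(const) -> 111
Step 2: G0=NOT G2=NOT 1=0 G1=G2|G1=1|1=1 G2=1(const) -> 011
Step 3: G0=NOT G2=NOT 1=0 G1=G2|G1=1|1=1 G2=1(const) -> 011
State from step 3 equals state from step 2 -> cycle length 1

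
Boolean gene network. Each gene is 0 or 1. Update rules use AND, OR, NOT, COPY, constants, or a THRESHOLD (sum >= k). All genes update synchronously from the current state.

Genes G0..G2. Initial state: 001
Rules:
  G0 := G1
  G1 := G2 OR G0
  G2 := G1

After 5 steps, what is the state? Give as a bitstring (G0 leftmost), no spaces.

Step 1: G0=G1=0 G1=G2|G0=1|0=1 G2=G1=0 -> 010
Step 2: G0=G1=1 G1=G2|G0=0|0=0 G2=G1=1 -> 101
Step 3: G0=G1=0 G1=G2|G0=1|1=1 G2=G1=0 -> 010
Step 4: G0=G1=1 G1=G2|G0=0|0=0 G2=G1=1 -> 101
Step 5: G0=G1=0 G1=G2|G0=1|1=1 G2=G1=0 -> 010

010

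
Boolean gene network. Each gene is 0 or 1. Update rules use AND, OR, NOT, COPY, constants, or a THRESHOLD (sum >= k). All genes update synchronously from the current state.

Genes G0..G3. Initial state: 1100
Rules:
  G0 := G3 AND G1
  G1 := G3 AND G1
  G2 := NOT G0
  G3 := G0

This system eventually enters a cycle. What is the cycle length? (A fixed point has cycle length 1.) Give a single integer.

Step 0: 1100
Step 1: G0=G3&G1=0&1=0 G1=G3&G1=0&1=0 G2=NOT G0=NOT 1=0 G3=G0=1 -> 0001
Step 2: G0=G3&G1=1&0=0 G1=G3&G1=1&0=0 G2=NOT G0=NOT 0=1 G3=G0=0 -> 0010
Step 3: G0=G3&G1=0&0=0 G1=G3&G1=0&0=0 G2=NOT G0=NOT 0=1 G3=G0=0 -> 0010
State from step 3 equals state from step 2 -> cycle length 1

Answer: 1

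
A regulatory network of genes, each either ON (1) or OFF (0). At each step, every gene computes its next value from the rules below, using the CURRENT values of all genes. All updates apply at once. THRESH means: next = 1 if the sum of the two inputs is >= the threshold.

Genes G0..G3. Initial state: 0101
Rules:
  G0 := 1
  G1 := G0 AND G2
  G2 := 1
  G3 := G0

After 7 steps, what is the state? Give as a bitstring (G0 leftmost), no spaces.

Step 1: G0=1(const) G1=G0&G2=0&0=0 G2=1(const) G3=G0=0 -> 1010
Step 2: G0=1(const) G1=G0&G2=1&1=1 G2=1(const) G3=G0=1 -> 1111
Step 3: G0=1(const) G1=G0&G2=1&1=1 G2=1(const) G3=G0=1 -> 1111
Step 4: G0=1(const) G1=G0&G2=1&1=1 G2=1(const) G3=G0=1 -> 1111
Step 5: G0=1(const) G1=G0&G2=1&1=1 G2=1(const) G3=G0=1 -> 1111
Step 6: G0=1(const) G1=G0&G2=1&1=1 G2=1(const) G3=G0=1 -> 1111
Step 7: G0=1(const) G1=G0&G2=1&1=1 G2=1(const) G3=G0=1 -> 1111

1111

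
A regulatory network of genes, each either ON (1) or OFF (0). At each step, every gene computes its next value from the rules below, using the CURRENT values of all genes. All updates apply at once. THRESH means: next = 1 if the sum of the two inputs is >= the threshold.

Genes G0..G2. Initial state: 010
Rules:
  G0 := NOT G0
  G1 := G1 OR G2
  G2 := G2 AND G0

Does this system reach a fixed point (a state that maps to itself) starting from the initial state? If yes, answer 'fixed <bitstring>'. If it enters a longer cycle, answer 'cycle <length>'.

Step 0: 010
Step 1: G0=NOT G0=NOT 0=1 G1=G1|G2=1|0=1 G2=G2&G0=0&0=0 -> 110
Step 2: G0=NOT G0=NOT 1=0 G1=G1|G2=1|0=1 G2=G2&G0=0&1=0 -> 010
Cycle of length 2 starting at step 0 -> no fixed point

Answer: cycle 2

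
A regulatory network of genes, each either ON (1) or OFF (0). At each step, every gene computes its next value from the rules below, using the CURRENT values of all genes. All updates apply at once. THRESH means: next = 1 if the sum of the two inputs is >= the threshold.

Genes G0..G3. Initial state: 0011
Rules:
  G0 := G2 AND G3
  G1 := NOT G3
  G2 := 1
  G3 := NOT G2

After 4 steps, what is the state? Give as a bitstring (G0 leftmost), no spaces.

Step 1: G0=G2&G3=1&1=1 G1=NOT G3=NOT 1=0 G2=1(const) G3=NOT G2=NOT 1=0 -> 1010
Step 2: G0=G2&G3=1&0=0 G1=NOT G3=NOT 0=1 G2=1(const) G3=NOT G2=NOT 1=0 -> 0110
Step 3: G0=G2&G3=1&0=0 G1=NOT G3=NOT 0=1 G2=1(const) G3=NOT G2=NOT 1=0 -> 0110
Step 4: G0=G2&G3=1&0=0 G1=NOT G3=NOT 0=1 G2=1(const) G3=NOT G2=NOT 1=0 -> 0110

0110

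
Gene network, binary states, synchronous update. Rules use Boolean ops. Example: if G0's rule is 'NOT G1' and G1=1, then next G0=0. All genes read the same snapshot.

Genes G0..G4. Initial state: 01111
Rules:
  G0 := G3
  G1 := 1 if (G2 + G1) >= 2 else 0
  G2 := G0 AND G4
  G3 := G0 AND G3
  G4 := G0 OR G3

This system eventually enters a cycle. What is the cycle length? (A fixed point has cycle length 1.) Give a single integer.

Answer: 1

Derivation:
Step 0: 01111
Step 1: G0=G3=1 G1=(1+1>=2)=1 G2=G0&G4=0&1=0 G3=G0&G3=0&1=0 G4=G0|G3=0|1=1 -> 11001
Step 2: G0=G3=0 G1=(0+1>=2)=0 G2=G0&G4=1&1=1 G3=G0&G3=1&0=0 G4=G0|G3=1|0=1 -> 00101
Step 3: G0=G3=0 G1=(1+0>=2)=0 G2=G0&G4=0&1=0 G3=G0&G3=0&0=0 G4=G0|G3=0|0=0 -> 00000
Step 4: G0=G3=0 G1=(0+0>=2)=0 G2=G0&G4=0&0=0 G3=G0&G3=0&0=0 G4=G0|G3=0|0=0 -> 00000
State from step 4 equals state from step 3 -> cycle length 1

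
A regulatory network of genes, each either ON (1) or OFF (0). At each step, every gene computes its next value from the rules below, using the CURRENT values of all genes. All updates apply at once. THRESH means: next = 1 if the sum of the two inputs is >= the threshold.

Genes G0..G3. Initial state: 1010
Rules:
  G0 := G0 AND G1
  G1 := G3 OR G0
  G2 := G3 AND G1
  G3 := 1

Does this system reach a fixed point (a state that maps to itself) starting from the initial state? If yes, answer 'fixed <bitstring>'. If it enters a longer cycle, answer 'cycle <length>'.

Step 0: 1010
Step 1: G0=G0&G1=1&0=0 G1=G3|G0=0|1=1 G2=G3&G1=0&0=0 G3=1(const) -> 0101
Step 2: G0=G0&G1=0&1=0 G1=G3|G0=1|0=1 G2=G3&G1=1&1=1 G3=1(const) -> 0111
Step 3: G0=G0&G1=0&1=0 G1=G3|G0=1|0=1 G2=G3&G1=1&1=1 G3=1(const) -> 0111
Fixed point reached at step 2: 0111

Answer: fixed 0111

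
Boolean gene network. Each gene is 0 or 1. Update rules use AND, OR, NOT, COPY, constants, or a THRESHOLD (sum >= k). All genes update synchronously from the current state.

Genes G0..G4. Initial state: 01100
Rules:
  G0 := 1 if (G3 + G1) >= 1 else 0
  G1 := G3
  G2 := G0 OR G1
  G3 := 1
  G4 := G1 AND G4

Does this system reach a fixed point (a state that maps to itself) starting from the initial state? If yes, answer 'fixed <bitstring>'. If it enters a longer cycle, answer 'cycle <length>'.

Step 0: 01100
Step 1: G0=(0+1>=1)=1 G1=G3=0 G2=G0|G1=0|1=1 G3=1(const) G4=G1&G4=1&0=0 -> 10110
Step 2: G0=(1+0>=1)=1 G1=G3=1 G2=G0|G1=1|0=1 G3=1(const) G4=G1&G4=0&0=0 -> 11110
Step 3: G0=(1+1>=1)=1 G1=G3=1 G2=G0|G1=1|1=1 G3=1(const) G4=G1&G4=1&0=0 -> 11110
Fixed point reached at step 2: 11110

Answer: fixed 11110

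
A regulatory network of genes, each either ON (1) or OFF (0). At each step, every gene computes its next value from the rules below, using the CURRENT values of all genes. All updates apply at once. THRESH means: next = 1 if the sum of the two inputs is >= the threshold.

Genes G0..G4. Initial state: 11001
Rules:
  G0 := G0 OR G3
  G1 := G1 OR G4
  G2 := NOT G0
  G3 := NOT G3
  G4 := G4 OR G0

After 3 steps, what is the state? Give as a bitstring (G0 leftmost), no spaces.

Step 1: G0=G0|G3=1|0=1 G1=G1|G4=1|1=1 G2=NOT G0=NOT 1=0 G3=NOT G3=NOT 0=1 G4=G4|G0=1|1=1 -> 11011
Step 2: G0=G0|G3=1|1=1 G1=G1|G4=1|1=1 G2=NOT G0=NOT 1=0 G3=NOT G3=NOT 1=0 G4=G4|G0=1|1=1 -> 11001
Step 3: G0=G0|G3=1|0=1 G1=G1|G4=1|1=1 G2=NOT G0=NOT 1=0 G3=NOT G3=NOT 0=1 G4=G4|G0=1|1=1 -> 11011

11011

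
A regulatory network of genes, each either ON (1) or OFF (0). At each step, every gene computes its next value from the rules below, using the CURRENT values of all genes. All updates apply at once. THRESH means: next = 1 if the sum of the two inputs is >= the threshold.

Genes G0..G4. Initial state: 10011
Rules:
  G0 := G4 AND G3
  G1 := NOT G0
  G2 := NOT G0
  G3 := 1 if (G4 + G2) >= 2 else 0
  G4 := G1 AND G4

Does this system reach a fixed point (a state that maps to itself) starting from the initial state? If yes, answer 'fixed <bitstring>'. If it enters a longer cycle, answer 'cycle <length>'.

Step 0: 10011
Step 1: G0=G4&G3=1&1=1 G1=NOT G0=NOT 1=0 G2=NOT G0=NOT 1=0 G3=(1+0>=2)=0 G4=G1&G4=0&1=0 -> 10000
Step 2: G0=G4&G3=0&0=0 G1=NOT G0=NOT 1=0 G2=NOT G0=NOT 1=0 G3=(0+0>=2)=0 G4=G1&G4=0&0=0 -> 00000
Step 3: G0=G4&G3=0&0=0 G1=NOT G0=NOT 0=1 G2=NOT G0=NOT 0=1 G3=(0+0>=2)=0 G4=G1&G4=0&0=0 -> 01100
Step 4: G0=G4&G3=0&0=0 G1=NOT G0=NOT 0=1 G2=NOT G0=NOT 0=1 G3=(0+1>=2)=0 G4=G1&G4=1&0=0 -> 01100
Fixed point reached at step 3: 01100

Answer: fixed 01100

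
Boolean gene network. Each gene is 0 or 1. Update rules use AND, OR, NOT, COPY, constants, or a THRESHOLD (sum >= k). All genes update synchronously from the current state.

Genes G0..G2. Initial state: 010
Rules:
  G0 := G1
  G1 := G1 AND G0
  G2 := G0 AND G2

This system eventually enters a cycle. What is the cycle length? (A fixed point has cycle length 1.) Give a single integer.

Answer: 1

Derivation:
Step 0: 010
Step 1: G0=G1=1 G1=G1&G0=1&0=0 G2=G0&G2=0&0=0 -> 100
Step 2: G0=G1=0 G1=G1&G0=0&1=0 G2=G0&G2=1&0=0 -> 000
Step 3: G0=G1=0 G1=G1&G0=0&0=0 G2=G0&G2=0&0=0 -> 000
State from step 3 equals state from step 2 -> cycle length 1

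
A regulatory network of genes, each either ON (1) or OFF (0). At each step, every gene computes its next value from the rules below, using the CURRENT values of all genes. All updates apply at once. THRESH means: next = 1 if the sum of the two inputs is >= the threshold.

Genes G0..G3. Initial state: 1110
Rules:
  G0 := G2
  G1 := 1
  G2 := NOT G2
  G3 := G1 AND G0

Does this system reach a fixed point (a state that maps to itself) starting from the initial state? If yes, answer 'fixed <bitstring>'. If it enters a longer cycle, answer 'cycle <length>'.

Answer: cycle 2

Derivation:
Step 0: 1110
Step 1: G0=G2=1 G1=1(const) G2=NOT G2=NOT 1=0 G3=G1&G0=1&1=1 -> 1101
Step 2: G0=G2=0 G1=1(const) G2=NOT G2=NOT 0=1 G3=G1&G0=1&1=1 -> 0111
Step 3: G0=G2=1 G1=1(const) G2=NOT G2=NOT 1=0 G3=G1&G0=1&0=0 -> 1100
Step 4: G0=G2=0 G1=1(const) G2=NOT G2=NOT 0=1 G3=G1&G0=1&1=1 -> 0111
Cycle of length 2 starting at step 2 -> no fixed point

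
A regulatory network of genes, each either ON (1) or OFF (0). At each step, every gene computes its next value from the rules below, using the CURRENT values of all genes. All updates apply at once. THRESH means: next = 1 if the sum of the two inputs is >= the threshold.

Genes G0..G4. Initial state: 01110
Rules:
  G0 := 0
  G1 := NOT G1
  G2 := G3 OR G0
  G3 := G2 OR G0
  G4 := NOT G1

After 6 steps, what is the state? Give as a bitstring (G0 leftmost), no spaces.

Step 1: G0=0(const) G1=NOT G1=NOT 1=0 G2=G3|G0=1|0=1 G3=G2|G0=1|0=1 G4=NOT G1=NOT 1=0 -> 00110
Step 2: G0=0(const) G1=NOT G1=NOT 0=1 G2=G3|G0=1|0=1 G3=G2|G0=1|0=1 G4=NOT G1=NOT 0=1 -> 01111
Step 3: G0=0(const) G1=NOT G1=NOT 1=0 G2=G3|G0=1|0=1 G3=G2|G0=1|0=1 G4=NOT G1=NOT 1=0 -> 00110
Step 4: G0=0(const) G1=NOT G1=NOT 0=1 G2=G3|G0=1|0=1 G3=G2|G0=1|0=1 G4=NOT G1=NOT 0=1 -> 01111
Step 5: G0=0(const) G1=NOT G1=NOT 1=0 G2=G3|G0=1|0=1 G3=G2|G0=1|0=1 G4=NOT G1=NOT 1=0 -> 00110
Step 6: G0=0(const) G1=NOT G1=NOT 0=1 G2=G3|G0=1|0=1 G3=G2|G0=1|0=1 G4=NOT G1=NOT 0=1 -> 01111

01111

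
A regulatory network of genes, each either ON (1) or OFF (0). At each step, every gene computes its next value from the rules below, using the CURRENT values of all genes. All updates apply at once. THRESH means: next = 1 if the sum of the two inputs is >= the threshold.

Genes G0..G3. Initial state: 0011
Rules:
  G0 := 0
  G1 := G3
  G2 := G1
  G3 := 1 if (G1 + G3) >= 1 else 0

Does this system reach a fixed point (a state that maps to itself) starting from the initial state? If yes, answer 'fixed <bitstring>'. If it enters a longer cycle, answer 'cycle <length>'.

Answer: fixed 0111

Derivation:
Step 0: 0011
Step 1: G0=0(const) G1=G3=1 G2=G1=0 G3=(0+1>=1)=1 -> 0101
Step 2: G0=0(const) G1=G3=1 G2=G1=1 G3=(1+1>=1)=1 -> 0111
Step 3: G0=0(const) G1=G3=1 G2=G1=1 G3=(1+1>=1)=1 -> 0111
Fixed point reached at step 2: 0111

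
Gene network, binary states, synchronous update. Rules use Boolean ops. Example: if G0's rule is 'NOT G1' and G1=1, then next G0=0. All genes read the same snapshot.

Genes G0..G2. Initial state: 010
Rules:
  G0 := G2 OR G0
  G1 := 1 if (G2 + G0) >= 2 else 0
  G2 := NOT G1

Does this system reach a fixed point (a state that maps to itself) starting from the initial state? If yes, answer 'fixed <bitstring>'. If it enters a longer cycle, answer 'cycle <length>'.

Step 0: 010
Step 1: G0=G2|G0=0|0=0 G1=(0+0>=2)=0 G2=NOT G1=NOT 1=0 -> 000
Step 2: G0=G2|G0=0|0=0 G1=(0+0>=2)=0 G2=NOT G1=NOT 0=1 -> 001
Step 3: G0=G2|G0=1|0=1 G1=(1+0>=2)=0 G2=NOT G1=NOT 0=1 -> 101
Step 4: G0=G2|G0=1|1=1 G1=(1+1>=2)=1 G2=NOT G1=NOT 0=1 -> 111
Step 5: G0=G2|G0=1|1=1 G1=(1+1>=2)=1 G2=NOT G1=NOT 1=0 -> 110
Step 6: G0=G2|G0=0|1=1 G1=(0+1>=2)=0 G2=NOT G1=NOT 1=0 -> 100
Step 7: G0=G2|G0=0|1=1 G1=(0+1>=2)=0 G2=NOT G1=NOT 0=1 -> 101
Cycle of length 4 starting at step 3 -> no fixed point

Answer: cycle 4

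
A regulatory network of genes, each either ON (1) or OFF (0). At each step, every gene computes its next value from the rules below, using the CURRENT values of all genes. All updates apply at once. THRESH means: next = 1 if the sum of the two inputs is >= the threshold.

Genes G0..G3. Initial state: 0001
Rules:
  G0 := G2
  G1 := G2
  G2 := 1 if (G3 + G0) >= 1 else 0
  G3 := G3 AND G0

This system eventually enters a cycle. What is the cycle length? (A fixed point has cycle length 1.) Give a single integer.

Step 0: 0001
Step 1: G0=G2=0 G1=G2=0 G2=(1+0>=1)=1 G3=G3&G0=1&0=0 -> 0010
Step 2: G0=G2=1 G1=G2=1 G2=(0+0>=1)=0 G3=G3&G0=0&0=0 -> 1100
Step 3: G0=G2=0 G1=G2=0 G2=(0+1>=1)=1 G3=G3&G0=0&1=0 -> 0010
State from step 3 equals state from step 1 -> cycle length 2

Answer: 2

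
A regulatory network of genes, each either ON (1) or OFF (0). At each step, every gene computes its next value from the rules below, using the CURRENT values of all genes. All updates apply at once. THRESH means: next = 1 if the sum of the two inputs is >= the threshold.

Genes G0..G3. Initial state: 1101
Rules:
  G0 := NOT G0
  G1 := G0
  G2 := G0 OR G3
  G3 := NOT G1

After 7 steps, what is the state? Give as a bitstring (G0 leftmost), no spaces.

Step 1: G0=NOT G0=NOT 1=0 G1=G0=1 G2=G0|G3=1|1=1 G3=NOT G1=NOT 1=0 -> 0110
Step 2: G0=NOT G0=NOT 0=1 G1=G0=0 G2=G0|G3=0|0=0 G3=NOT G1=NOT 1=0 -> 1000
Step 3: G0=NOT G0=NOT 1=0 G1=G0=1 G2=G0|G3=1|0=1 G3=NOT G1=NOT 0=1 -> 0111
Step 4: G0=NOT G0=NOT 0=1 G1=G0=0 G2=G0|G3=0|1=1 G3=NOT G1=NOT 1=0 -> 1010
Step 5: G0=NOT G0=NOT 1=0 G1=G0=1 G2=G0|G3=1|0=1 G3=NOT G1=NOT 0=1 -> 0111
Step 6: G0=NOT G0=NOT 0=1 G1=G0=0 G2=G0|G3=0|1=1 G3=NOT G1=NOT 1=0 -> 1010
Step 7: G0=NOT G0=NOT 1=0 G1=G0=1 G2=G0|G3=1|0=1 G3=NOT G1=NOT 0=1 -> 0111

0111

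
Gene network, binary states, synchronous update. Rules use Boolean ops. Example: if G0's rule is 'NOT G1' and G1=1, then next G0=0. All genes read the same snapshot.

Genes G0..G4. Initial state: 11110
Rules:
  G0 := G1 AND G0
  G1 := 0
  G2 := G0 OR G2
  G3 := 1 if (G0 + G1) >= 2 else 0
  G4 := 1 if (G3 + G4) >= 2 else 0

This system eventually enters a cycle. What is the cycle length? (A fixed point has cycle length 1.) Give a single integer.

Step 0: 11110
Step 1: G0=G1&G0=1&1=1 G1=0(const) G2=G0|G2=1|1=1 G3=(1+1>=2)=1 G4=(1+0>=2)=0 -> 10110
Step 2: G0=G1&G0=0&1=0 G1=0(const) G2=G0|G2=1|1=1 G3=(1+0>=2)=0 G4=(1+0>=2)=0 -> 00100
Step 3: G0=G1&G0=0&0=0 G1=0(const) G2=G0|G2=0|1=1 G3=(0+0>=2)=0 G4=(0+0>=2)=0 -> 00100
State from step 3 equals state from step 2 -> cycle length 1

Answer: 1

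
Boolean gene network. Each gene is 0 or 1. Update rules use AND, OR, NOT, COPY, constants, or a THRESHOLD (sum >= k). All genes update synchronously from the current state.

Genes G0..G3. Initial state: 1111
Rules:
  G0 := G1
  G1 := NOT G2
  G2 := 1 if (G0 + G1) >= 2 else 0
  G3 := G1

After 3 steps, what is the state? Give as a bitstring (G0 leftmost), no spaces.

Step 1: G0=G1=1 G1=NOT G2=NOT 1=0 G2=(1+1>=2)=1 G3=G1=1 -> 1011
Step 2: G0=G1=0 G1=NOT G2=NOT 1=0 G2=(1+0>=2)=0 G3=G1=0 -> 0000
Step 3: G0=G1=0 G1=NOT G2=NOT 0=1 G2=(0+0>=2)=0 G3=G1=0 -> 0100

0100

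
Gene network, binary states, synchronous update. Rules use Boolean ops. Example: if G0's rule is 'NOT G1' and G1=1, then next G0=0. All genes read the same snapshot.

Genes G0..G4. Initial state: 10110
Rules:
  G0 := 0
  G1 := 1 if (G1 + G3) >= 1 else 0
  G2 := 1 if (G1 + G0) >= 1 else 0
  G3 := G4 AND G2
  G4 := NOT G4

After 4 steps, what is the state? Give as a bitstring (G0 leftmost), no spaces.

Step 1: G0=0(const) G1=(0+1>=1)=1 G2=(0+1>=1)=1 G3=G4&G2=0&1=0 G4=NOT G4=NOT 0=1 -> 01101
Step 2: G0=0(const) G1=(1+0>=1)=1 G2=(1+0>=1)=1 G3=G4&G2=1&1=1 G4=NOT G4=NOT 1=0 -> 01110
Step 3: G0=0(const) G1=(1+1>=1)=1 G2=(1+0>=1)=1 G3=G4&G2=0&1=0 G4=NOT G4=NOT 0=1 -> 01101
Step 4: G0=0(const) G1=(1+0>=1)=1 G2=(1+0>=1)=1 G3=G4&G2=1&1=1 G4=NOT G4=NOT 1=0 -> 01110

01110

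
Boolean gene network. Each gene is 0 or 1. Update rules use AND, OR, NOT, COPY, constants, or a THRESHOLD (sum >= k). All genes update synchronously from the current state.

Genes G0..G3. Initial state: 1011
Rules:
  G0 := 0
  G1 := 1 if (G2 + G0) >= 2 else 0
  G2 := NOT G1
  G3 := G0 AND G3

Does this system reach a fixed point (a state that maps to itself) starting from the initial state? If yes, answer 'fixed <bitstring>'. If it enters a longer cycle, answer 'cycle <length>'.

Step 0: 1011
Step 1: G0=0(const) G1=(1+1>=2)=1 G2=NOT G1=NOT 0=1 G3=G0&G3=1&1=1 -> 0111
Step 2: G0=0(const) G1=(1+0>=2)=0 G2=NOT G1=NOT 1=0 G3=G0&G3=0&1=0 -> 0000
Step 3: G0=0(const) G1=(0+0>=2)=0 G2=NOT G1=NOT 0=1 G3=G0&G3=0&0=0 -> 0010
Step 4: G0=0(const) G1=(1+0>=2)=0 G2=NOT G1=NOT 0=1 G3=G0&G3=0&0=0 -> 0010
Fixed point reached at step 3: 0010

Answer: fixed 0010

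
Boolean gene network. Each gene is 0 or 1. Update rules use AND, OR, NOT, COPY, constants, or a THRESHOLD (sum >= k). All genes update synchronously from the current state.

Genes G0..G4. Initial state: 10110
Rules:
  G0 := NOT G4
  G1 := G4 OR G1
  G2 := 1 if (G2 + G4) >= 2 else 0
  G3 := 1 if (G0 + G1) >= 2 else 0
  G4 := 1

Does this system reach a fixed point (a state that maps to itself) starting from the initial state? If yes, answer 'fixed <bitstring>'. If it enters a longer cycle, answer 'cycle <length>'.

Answer: fixed 01001

Derivation:
Step 0: 10110
Step 1: G0=NOT G4=NOT 0=1 G1=G4|G1=0|0=0 G2=(1+0>=2)=0 G3=(1+0>=2)=0 G4=1(const) -> 10001
Step 2: G0=NOT G4=NOT 1=0 G1=G4|G1=1|0=1 G2=(0+1>=2)=0 G3=(1+0>=2)=0 G4=1(const) -> 01001
Step 3: G0=NOT G4=NOT 1=0 G1=G4|G1=1|1=1 G2=(0+1>=2)=0 G3=(0+1>=2)=0 G4=1(const) -> 01001
Fixed point reached at step 2: 01001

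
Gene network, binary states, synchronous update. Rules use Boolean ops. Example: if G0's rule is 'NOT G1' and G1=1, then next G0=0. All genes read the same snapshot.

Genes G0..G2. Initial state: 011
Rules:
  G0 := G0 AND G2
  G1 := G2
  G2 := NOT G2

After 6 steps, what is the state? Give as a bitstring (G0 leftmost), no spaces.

Step 1: G0=G0&G2=0&1=0 G1=G2=1 G2=NOT G2=NOT 1=0 -> 010
Step 2: G0=G0&G2=0&0=0 G1=G2=0 G2=NOT G2=NOT 0=1 -> 001
Step 3: G0=G0&G2=0&1=0 G1=G2=1 G2=NOT G2=NOT 1=0 -> 010
Step 4: G0=G0&G2=0&0=0 G1=G2=0 G2=NOT G2=NOT 0=1 -> 001
Step 5: G0=G0&G2=0&1=0 G1=G2=1 G2=NOT G2=NOT 1=0 -> 010
Step 6: G0=G0&G2=0&0=0 G1=G2=0 G2=NOT G2=NOT 0=1 -> 001

001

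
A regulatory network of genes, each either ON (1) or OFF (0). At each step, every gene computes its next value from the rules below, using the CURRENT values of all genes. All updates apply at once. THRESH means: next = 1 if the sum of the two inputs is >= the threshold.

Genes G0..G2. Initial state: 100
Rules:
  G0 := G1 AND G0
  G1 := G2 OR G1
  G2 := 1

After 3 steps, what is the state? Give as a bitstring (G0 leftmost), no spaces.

Step 1: G0=G1&G0=0&1=0 G1=G2|G1=0|0=0 G2=1(const) -> 001
Step 2: G0=G1&G0=0&0=0 G1=G2|G1=1|0=1 G2=1(const) -> 011
Step 3: G0=G1&G0=1&0=0 G1=G2|G1=1|1=1 G2=1(const) -> 011

011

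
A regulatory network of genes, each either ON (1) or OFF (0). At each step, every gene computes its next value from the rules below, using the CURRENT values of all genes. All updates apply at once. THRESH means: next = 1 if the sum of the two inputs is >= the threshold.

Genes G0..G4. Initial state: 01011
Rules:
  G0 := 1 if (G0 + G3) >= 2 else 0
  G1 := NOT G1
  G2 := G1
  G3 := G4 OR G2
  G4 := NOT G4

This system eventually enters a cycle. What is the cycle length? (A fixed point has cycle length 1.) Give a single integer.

Step 0: 01011
Step 1: G0=(0+1>=2)=0 G1=NOT G1=NOT 1=0 G2=G1=1 G3=G4|G2=1|0=1 G4=NOT G4=NOT 1=0 -> 00110
Step 2: G0=(0+1>=2)=0 G1=NOT G1=NOT 0=1 G2=G1=0 G3=G4|G2=0|1=1 G4=NOT G4=NOT 0=1 -> 01011
State from step 2 equals state from step 0 -> cycle length 2

Answer: 2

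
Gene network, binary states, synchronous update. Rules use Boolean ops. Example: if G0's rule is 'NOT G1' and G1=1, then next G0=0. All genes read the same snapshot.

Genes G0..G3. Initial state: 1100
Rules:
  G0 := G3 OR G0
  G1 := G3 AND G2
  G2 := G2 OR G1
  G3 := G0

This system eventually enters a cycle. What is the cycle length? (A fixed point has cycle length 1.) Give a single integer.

Step 0: 1100
Step 1: G0=G3|G0=0|1=1 G1=G3&G2=0&0=0 G2=G2|G1=0|1=1 G3=G0=1 -> 1011
Step 2: G0=G3|G0=1|1=1 G1=G3&G2=1&1=1 G2=G2|G1=1|0=1 G3=G0=1 -> 1111
Step 3: G0=G3|G0=1|1=1 G1=G3&G2=1&1=1 G2=G2|G1=1|1=1 G3=G0=1 -> 1111
State from step 3 equals state from step 2 -> cycle length 1

Answer: 1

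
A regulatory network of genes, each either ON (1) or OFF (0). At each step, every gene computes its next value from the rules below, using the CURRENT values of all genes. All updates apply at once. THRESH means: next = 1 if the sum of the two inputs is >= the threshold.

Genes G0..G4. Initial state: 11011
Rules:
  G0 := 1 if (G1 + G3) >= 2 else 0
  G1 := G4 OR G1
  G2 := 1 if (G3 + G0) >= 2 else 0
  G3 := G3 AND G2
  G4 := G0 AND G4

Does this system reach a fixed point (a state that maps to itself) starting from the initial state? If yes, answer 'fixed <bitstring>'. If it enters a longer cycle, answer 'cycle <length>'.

Step 0: 11011
Step 1: G0=(1+1>=2)=1 G1=G4|G1=1|1=1 G2=(1+1>=2)=1 G3=G3&G2=1&0=0 G4=G0&G4=1&1=1 -> 11101
Step 2: G0=(1+0>=2)=0 G1=G4|G1=1|1=1 G2=(0+1>=2)=0 G3=G3&G2=0&1=0 G4=G0&G4=1&1=1 -> 01001
Step 3: G0=(1+0>=2)=0 G1=G4|G1=1|1=1 G2=(0+0>=2)=0 G3=G3&G2=0&0=0 G4=G0&G4=0&1=0 -> 01000
Step 4: G0=(1+0>=2)=0 G1=G4|G1=0|1=1 G2=(0+0>=2)=0 G3=G3&G2=0&0=0 G4=G0&G4=0&0=0 -> 01000
Fixed point reached at step 3: 01000

Answer: fixed 01000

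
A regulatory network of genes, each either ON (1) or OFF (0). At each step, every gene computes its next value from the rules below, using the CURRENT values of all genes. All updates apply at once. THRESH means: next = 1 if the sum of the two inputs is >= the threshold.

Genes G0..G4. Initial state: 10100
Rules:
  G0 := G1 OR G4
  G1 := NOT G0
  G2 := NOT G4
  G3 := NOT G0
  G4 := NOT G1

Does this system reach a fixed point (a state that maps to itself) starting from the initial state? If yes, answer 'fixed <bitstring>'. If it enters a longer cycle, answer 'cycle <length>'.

Answer: cycle 3

Derivation:
Step 0: 10100
Step 1: G0=G1|G4=0|0=0 G1=NOT G0=NOT 1=0 G2=NOT G4=NOT 0=1 G3=NOT G0=NOT 1=0 G4=NOT G1=NOT 0=1 -> 00101
Step 2: G0=G1|G4=0|1=1 G1=NOT G0=NOT 0=1 G2=NOT G4=NOT 1=0 G3=NOT G0=NOT 0=1 G4=NOT G1=NOT 0=1 -> 11011
Step 3: G0=G1|G4=1|1=1 G1=NOT G0=NOT 1=0 G2=NOT G4=NOT 1=0 G3=NOT G0=NOT 1=0 G4=NOT G1=NOT 1=0 -> 10000
Step 4: G0=G1|G4=0|0=0 G1=NOT G0=NOT 1=0 G2=NOT G4=NOT 0=1 G3=NOT G0=NOT 1=0 G4=NOT G1=NOT 0=1 -> 00101
Cycle of length 3 starting at step 1 -> no fixed point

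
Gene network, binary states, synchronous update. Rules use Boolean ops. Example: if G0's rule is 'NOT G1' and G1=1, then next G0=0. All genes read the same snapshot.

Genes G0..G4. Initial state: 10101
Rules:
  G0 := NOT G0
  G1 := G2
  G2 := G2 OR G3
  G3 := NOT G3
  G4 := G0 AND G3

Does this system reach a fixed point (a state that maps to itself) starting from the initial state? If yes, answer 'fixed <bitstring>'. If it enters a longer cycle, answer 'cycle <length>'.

Answer: cycle 2

Derivation:
Step 0: 10101
Step 1: G0=NOT G0=NOT 1=0 G1=G2=1 G2=G2|G3=1|0=1 G3=NOT G3=NOT 0=1 G4=G0&G3=1&0=0 -> 01110
Step 2: G0=NOT G0=NOT 0=1 G1=G2=1 G2=G2|G3=1|1=1 G3=NOT G3=NOT 1=0 G4=G0&G3=0&1=0 -> 11100
Step 3: G0=NOT G0=NOT 1=0 G1=G2=1 G2=G2|G3=1|0=1 G3=NOT G3=NOT 0=1 G4=G0&G3=1&0=0 -> 01110
Cycle of length 2 starting at step 1 -> no fixed point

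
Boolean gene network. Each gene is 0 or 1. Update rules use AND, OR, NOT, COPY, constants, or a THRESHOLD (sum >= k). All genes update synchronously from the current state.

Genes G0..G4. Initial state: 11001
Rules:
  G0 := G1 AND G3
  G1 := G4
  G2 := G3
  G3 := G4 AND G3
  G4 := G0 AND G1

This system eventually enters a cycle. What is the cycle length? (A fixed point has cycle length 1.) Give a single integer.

Step 0: 11001
Step 1: G0=G1&G3=1&0=0 G1=G4=1 G2=G3=0 G3=G4&G3=1&0=0 G4=G0&G1=1&1=1 -> 01001
Step 2: G0=G1&G3=1&0=0 G1=G4=1 G2=G3=0 G3=G4&G3=1&0=0 G4=G0&G1=0&1=0 -> 01000
Step 3: G0=G1&G3=1&0=0 G1=G4=0 G2=G3=0 G3=G4&G3=0&0=0 G4=G0&G1=0&1=0 -> 00000
Step 4: G0=G1&G3=0&0=0 G1=G4=0 G2=G3=0 G3=G4&G3=0&0=0 G4=G0&G1=0&0=0 -> 00000
State from step 4 equals state from step 3 -> cycle length 1

Answer: 1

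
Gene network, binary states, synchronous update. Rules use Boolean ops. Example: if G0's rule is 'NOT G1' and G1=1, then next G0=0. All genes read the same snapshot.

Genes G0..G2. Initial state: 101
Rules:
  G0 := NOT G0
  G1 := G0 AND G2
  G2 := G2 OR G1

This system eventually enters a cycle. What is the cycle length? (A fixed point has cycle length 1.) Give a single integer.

Step 0: 101
Step 1: G0=NOT G0=NOT 1=0 G1=G0&G2=1&1=1 G2=G2|G1=1|0=1 -> 011
Step 2: G0=NOT G0=NOT 0=1 G1=G0&G2=0&1=0 G2=G2|G1=1|1=1 -> 101
State from step 2 equals state from step 0 -> cycle length 2

Answer: 2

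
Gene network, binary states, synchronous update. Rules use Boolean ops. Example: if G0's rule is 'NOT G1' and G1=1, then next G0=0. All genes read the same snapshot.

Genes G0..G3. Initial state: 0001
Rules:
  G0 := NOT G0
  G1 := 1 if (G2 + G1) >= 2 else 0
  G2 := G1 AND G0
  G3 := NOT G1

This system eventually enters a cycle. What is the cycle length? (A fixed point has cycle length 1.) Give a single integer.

Step 0: 0001
Step 1: G0=NOT G0=NOT 0=1 G1=(0+0>=2)=0 G2=G1&G0=0&0=0 G3=NOT G1=NOT 0=1 -> 1001
Step 2: G0=NOT G0=NOT 1=0 G1=(0+0>=2)=0 G2=G1&G0=0&1=0 G3=NOT G1=NOT 0=1 -> 0001
State from step 2 equals state from step 0 -> cycle length 2

Answer: 2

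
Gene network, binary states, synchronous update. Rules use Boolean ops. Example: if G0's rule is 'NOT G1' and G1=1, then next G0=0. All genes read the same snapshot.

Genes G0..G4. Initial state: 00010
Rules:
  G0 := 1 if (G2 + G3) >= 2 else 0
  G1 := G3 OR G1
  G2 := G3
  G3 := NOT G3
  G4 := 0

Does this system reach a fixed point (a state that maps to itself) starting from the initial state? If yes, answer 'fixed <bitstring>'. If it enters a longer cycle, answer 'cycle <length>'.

Step 0: 00010
Step 1: G0=(0+1>=2)=0 G1=G3|G1=1|0=1 G2=G3=1 G3=NOT G3=NOT 1=0 G4=0(const) -> 01100
Step 2: G0=(1+0>=2)=0 G1=G3|G1=0|1=1 G2=G3=0 G3=NOT G3=NOT 0=1 G4=0(const) -> 01010
Step 3: G0=(0+1>=2)=0 G1=G3|G1=1|1=1 G2=G3=1 G3=NOT G3=NOT 1=0 G4=0(const) -> 01100
Cycle of length 2 starting at step 1 -> no fixed point

Answer: cycle 2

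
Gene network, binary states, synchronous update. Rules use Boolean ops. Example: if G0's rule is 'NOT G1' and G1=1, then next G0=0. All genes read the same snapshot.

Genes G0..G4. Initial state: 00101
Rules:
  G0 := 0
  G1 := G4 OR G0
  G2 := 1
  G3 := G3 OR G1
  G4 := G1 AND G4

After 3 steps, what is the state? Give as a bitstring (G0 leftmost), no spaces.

Step 1: G0=0(const) G1=G4|G0=1|0=1 G2=1(const) G3=G3|G1=0|0=0 G4=G1&G4=0&1=0 -> 01100
Step 2: G0=0(const) G1=G4|G0=0|0=0 G2=1(const) G3=G3|G1=0|1=1 G4=G1&G4=1&0=0 -> 00110
Step 3: G0=0(const) G1=G4|G0=0|0=0 G2=1(const) G3=G3|G1=1|0=1 G4=G1&G4=0&0=0 -> 00110

00110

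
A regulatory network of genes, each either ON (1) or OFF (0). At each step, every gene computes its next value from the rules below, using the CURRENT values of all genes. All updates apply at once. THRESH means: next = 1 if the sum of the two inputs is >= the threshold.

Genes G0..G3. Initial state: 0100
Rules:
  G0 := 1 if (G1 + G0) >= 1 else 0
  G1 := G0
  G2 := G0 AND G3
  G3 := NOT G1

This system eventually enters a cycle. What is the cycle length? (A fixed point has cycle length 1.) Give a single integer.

Step 0: 0100
Step 1: G0=(1+0>=1)=1 G1=G0=0 G2=G0&G3=0&0=0 G3=NOT G1=NOT 1=0 -> 1000
Step 2: G0=(0+1>=1)=1 G1=G0=1 G2=G0&G3=1&0=0 G3=NOT G1=NOT 0=1 -> 1101
Step 3: G0=(1+1>=1)=1 G1=G0=1 G2=G0&G3=1&1=1 G3=NOT G1=NOT 1=0 -> 1110
Step 4: G0=(1+1>=1)=1 G1=G0=1 G2=G0&G3=1&0=0 G3=NOT G1=NOT 1=0 -> 1100
Step 5: G0=(1+1>=1)=1 G1=G0=1 G2=G0&G3=1&0=0 G3=NOT G1=NOT 1=0 -> 1100
State from step 5 equals state from step 4 -> cycle length 1

Answer: 1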